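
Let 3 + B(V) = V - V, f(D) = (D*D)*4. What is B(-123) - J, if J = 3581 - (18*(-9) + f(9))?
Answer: -3422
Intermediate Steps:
f(D) = 4*D**2 (f(D) = D**2*4 = 4*D**2)
B(V) = -3 (B(V) = -3 + (V - V) = -3 + 0 = -3)
J = 3419 (J = 3581 - (18*(-9) + 4*9**2) = 3581 - (-162 + 4*81) = 3581 - (-162 + 324) = 3581 - 1*162 = 3581 - 162 = 3419)
B(-123) - J = -3 - 1*3419 = -3 - 3419 = -3422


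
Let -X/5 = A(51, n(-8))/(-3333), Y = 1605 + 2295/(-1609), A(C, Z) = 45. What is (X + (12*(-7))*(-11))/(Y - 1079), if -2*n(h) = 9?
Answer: 1651862151/937727329 ≈ 1.7616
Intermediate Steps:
n(h) = -9/2 (n(h) = -½*9 = -9/2)
Y = 2580150/1609 (Y = 1605 + 2295*(-1/1609) = 1605 - 2295/1609 = 2580150/1609 ≈ 1603.6)
X = 75/1111 (X = -225/(-3333) = -225*(-1)/3333 = -5*(-15/1111) = 75/1111 ≈ 0.067507)
(X + (12*(-7))*(-11))/(Y - 1079) = (75/1111 + (12*(-7))*(-11))/(2580150/1609 - 1079) = (75/1111 - 84*(-11))/(844039/1609) = (75/1111 + 924)*(1609/844039) = (1026639/1111)*(1609/844039) = 1651862151/937727329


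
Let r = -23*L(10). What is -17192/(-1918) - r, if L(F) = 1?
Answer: 4379/137 ≈ 31.964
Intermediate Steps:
r = -23 (r = -23*1 = -23)
-17192/(-1918) - r = -17192/(-1918) - 1*(-23) = -17192*(-1/1918) + 23 = 1228/137 + 23 = 4379/137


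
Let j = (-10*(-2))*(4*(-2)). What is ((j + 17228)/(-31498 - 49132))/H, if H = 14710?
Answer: -4267/296516825 ≈ -1.4390e-5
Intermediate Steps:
j = -160 (j = 20*(-8) = -160)
((j + 17228)/(-31498 - 49132))/H = ((-160 + 17228)/(-31498 - 49132))/14710 = (17068/(-80630))*(1/14710) = (17068*(-1/80630))*(1/14710) = -8534/40315*1/14710 = -4267/296516825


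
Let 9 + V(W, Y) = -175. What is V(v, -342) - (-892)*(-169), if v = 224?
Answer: -150932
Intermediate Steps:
V(W, Y) = -184 (V(W, Y) = -9 - 175 = -184)
V(v, -342) - (-892)*(-169) = -184 - (-892)*(-169) = -184 - 1*150748 = -184 - 150748 = -150932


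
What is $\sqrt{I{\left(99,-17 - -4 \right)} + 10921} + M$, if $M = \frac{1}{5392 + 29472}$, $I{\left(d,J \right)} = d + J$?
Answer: $\frac{1}{34864} + 3 \sqrt{1223} \approx 104.91$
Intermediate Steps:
$I{\left(d,J \right)} = J + d$
$M = \frac{1}{34864} \approx 2.8683 \cdot 10^{-5}$
$\sqrt{I{\left(99,-17 - -4 \right)} + 10921} + M = \sqrt{\left(\left(-17 - -4\right) + 99\right) + 10921} + \frac{1}{34864} = \sqrt{\left(\left(-17 + 4\right) + 99\right) + 10921} + \frac{1}{34864} = \sqrt{\left(-13 + 99\right) + 10921} + \frac{1}{34864} = \sqrt{86 + 10921} + \frac{1}{34864} = \sqrt{11007} + \frac{1}{34864} = 3 \sqrt{1223} + \frac{1}{34864} = \frac{1}{34864} + 3 \sqrt{1223}$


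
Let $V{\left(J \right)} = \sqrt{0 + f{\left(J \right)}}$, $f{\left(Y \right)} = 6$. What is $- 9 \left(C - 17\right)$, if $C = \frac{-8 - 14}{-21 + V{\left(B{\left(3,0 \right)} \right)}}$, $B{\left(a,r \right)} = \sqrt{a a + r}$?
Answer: $\frac{20799}{145} - \frac{66 \sqrt{6}}{145} \approx 142.33$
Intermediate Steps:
$B{\left(a,r \right)} = \sqrt{r + a^{2}}$ ($B{\left(a,r \right)} = \sqrt{a^{2} + r} = \sqrt{r + a^{2}}$)
$V{\left(J \right)} = \sqrt{6}$ ($V{\left(J \right)} = \sqrt{0 + 6} = \sqrt{6}$)
$C = - \frac{22}{-21 + \sqrt{6}}$ ($C = \frac{-8 - 14}{-21 + \sqrt{6}} = - \frac{22}{-21 + \sqrt{6}} \approx 1.186$)
$- 9 \left(C - 17\right) = - 9 \left(\left(\frac{154}{145} + \frac{22 \sqrt{6}}{435}\right) - 17\right) = - 9 \left(- \frac{2311}{145} + \frac{22 \sqrt{6}}{435}\right) = \frac{20799}{145} - \frac{66 \sqrt{6}}{145}$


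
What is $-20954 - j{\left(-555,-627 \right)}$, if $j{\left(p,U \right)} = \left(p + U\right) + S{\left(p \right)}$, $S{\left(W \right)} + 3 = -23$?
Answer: $-19746$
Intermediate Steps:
$S{\left(W \right)} = -26$ ($S{\left(W \right)} = -3 - 23 = -26$)
$j{\left(p,U \right)} = -26 + U + p$ ($j{\left(p,U \right)} = \left(p + U\right) - 26 = \left(U + p\right) - 26 = -26 + U + p$)
$-20954 - j{\left(-555,-627 \right)} = -20954 - \left(-26 - 627 - 555\right) = -20954 - -1208 = -20954 + 1208 = -19746$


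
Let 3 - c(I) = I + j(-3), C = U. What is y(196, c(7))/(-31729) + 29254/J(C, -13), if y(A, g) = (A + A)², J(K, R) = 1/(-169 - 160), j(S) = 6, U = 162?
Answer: -305378008278/31729 ≈ -9.6246e+6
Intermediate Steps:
C = 162
c(I) = -3 - I (c(I) = 3 - (I + 6) = 3 - (6 + I) = 3 + (-6 - I) = -3 - I)
J(K, R) = -1/329 (J(K, R) = 1/(-329) = -1/329)
y(A, g) = 4*A² (y(A, g) = (2*A)² = 4*A²)
y(196, c(7))/(-31729) + 29254/J(C, -13) = (4*196²)/(-31729) + 29254/(-1/329) = (4*38416)*(-1/31729) + 29254*(-329) = 153664*(-1/31729) - 9624566 = -153664/31729 - 9624566 = -305378008278/31729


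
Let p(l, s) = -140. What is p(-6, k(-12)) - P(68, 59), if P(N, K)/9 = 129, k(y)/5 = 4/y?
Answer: -1301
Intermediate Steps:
k(y) = 20/y (k(y) = 5*(4/y) = 20/y)
P(N, K) = 1161 (P(N, K) = 9*129 = 1161)
p(-6, k(-12)) - P(68, 59) = -140 - 1*1161 = -140 - 1161 = -1301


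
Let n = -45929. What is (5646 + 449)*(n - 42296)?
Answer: -537731375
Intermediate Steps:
(5646 + 449)*(n - 42296) = (5646 + 449)*(-45929 - 42296) = 6095*(-88225) = -537731375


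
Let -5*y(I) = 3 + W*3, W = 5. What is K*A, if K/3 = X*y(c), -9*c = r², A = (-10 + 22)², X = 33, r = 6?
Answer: -256608/5 ≈ -51322.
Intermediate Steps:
A = 144 (A = 12² = 144)
c = -4 (c = -⅑*6² = -⅑*36 = -4)
y(I) = -18/5 (y(I) = -(3 + 5*3)/5 = -(3 + 15)/5 = -⅕*18 = -18/5)
K = -1782/5 (K = 3*(33*(-18/5)) = 3*(-594/5) = -1782/5 ≈ -356.40)
K*A = -1782/5*144 = -256608/5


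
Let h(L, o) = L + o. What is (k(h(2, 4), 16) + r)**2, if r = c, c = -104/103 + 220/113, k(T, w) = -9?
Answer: 8806508649/135466321 ≈ 65.009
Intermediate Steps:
c = 10908/11639 (c = -104*1/103 + 220*(1/113) = -104/103 + 220/113 = 10908/11639 ≈ 0.93719)
r = 10908/11639 ≈ 0.93719
(k(h(2, 4), 16) + r)**2 = (-9 + 10908/11639)**2 = (-93843/11639)**2 = 8806508649/135466321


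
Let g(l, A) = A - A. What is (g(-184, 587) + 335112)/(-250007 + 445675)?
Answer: 83778/48917 ≈ 1.7127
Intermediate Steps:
g(l, A) = 0
(g(-184, 587) + 335112)/(-250007 + 445675) = (0 + 335112)/(-250007 + 445675) = 335112/195668 = 335112*(1/195668) = 83778/48917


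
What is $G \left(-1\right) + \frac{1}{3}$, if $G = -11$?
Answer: $\frac{34}{3} \approx 11.333$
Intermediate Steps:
$G \left(-1\right) + \frac{1}{3} = \left(-11\right) \left(-1\right) + \frac{1}{3} = 11 + \frac{1}{3} = \frac{34}{3}$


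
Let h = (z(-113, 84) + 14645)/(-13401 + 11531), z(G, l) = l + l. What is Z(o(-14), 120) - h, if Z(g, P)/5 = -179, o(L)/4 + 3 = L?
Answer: -1658837/1870 ≈ -887.08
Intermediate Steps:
z(G, l) = 2*l
o(L) = -12 + 4*L
h = -14813/1870 (h = (2*84 + 14645)/(-13401 + 11531) = (168 + 14645)/(-1870) = 14813*(-1/1870) = -14813/1870 ≈ -7.9214)
Z(g, P) = -895 (Z(g, P) = 5*(-179) = -895)
Z(o(-14), 120) - h = -895 - 1*(-14813/1870) = -895 + 14813/1870 = -1658837/1870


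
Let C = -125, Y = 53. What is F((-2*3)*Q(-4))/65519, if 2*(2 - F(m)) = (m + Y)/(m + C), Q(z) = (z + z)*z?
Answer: 1129/41539046 ≈ 2.7179e-5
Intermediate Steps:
Q(z) = 2*z² (Q(z) = (2*z)*z = 2*z²)
F(m) = 2 - (53 + m)/(2*(-125 + m)) (F(m) = 2 - (m + 53)/(2*(m - 125)) = 2 - (53 + m)/(2*(-125 + m)))
F((-2*3)*Q(-4))/65519 = ((-553 + 3*((-2*3)*(2*(-4)²)))/(2*(-125 + (-2*3)*(2*(-4)²))))/65519 = ((-553 + 3*(-12*16))/(2*(-125 - 12*16)))*(1/65519) = ((-553 + 3*(-6*32))/(2*(-125 - 6*32)))*(1/65519) = ((-553 + 3*(-192))/(2*(-125 - 192)))*(1/65519) = ((½)*(-553 - 576)/(-317))*(1/65519) = ((½)*(-1/317)*(-1129))*(1/65519) = (1129/634)*(1/65519) = 1129/41539046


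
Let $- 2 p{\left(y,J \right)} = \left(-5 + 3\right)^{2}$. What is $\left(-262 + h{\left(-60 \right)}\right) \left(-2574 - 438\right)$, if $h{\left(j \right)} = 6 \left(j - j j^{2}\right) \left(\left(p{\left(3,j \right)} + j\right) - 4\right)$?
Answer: $257563656024$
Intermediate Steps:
$p{\left(y,J \right)} = -2$ ($p{\left(y,J \right)} = - \frac{\left(-5 + 3\right)^{2}}{2} = - \frac{\left(-2\right)^{2}}{2} = \left(- \frac{1}{2}\right) 4 = -2$)
$h{\left(j \right)} = \left(-6 + j\right) \left(- 6 j^{3} + 6 j\right)$ ($h{\left(j \right)} = 6 \left(j - j j^{2}\right) \left(\left(-2 + j\right) - 4\right) = 6 \left(j - j^{3}\right) \left(-6 + j\right) = \left(- 6 j^{3} + 6 j\right) \left(-6 + j\right) = \left(-6 + j\right) \left(- 6 j^{3} + 6 j\right)$)
$\left(-262 + h{\left(-60 \right)}\right) \left(-2574 - 438\right) = \left(-262 + 6 \left(-60\right) \left(-6 - 60 - \left(-60\right)^{3} + 6 \left(-60\right)^{2}\right)\right) \left(-2574 - 438\right) = \left(-262 + 6 \left(-60\right) \left(-6 - 60 - -216000 + 6 \cdot 3600\right)\right) \left(-3012\right) = \left(-262 + 6 \left(-60\right) \left(-6 - 60 + 216000 + 21600\right)\right) \left(-3012\right) = \left(-262 + 6 \left(-60\right) 237534\right) \left(-3012\right) = \left(-262 - 85512240\right) \left(-3012\right) = \left(-85512502\right) \left(-3012\right) = 257563656024$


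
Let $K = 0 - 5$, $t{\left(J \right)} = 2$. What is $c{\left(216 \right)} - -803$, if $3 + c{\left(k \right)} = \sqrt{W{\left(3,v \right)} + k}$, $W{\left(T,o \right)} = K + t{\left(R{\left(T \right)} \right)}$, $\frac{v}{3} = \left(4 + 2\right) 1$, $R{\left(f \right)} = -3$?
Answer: $800 + \sqrt{213} \approx 814.59$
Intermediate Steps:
$K = -5$ ($K = 0 - 5 = -5$)
$v = 18$ ($v = 3 \left(4 + 2\right) 1 = 3 \cdot 6 \cdot 1 = 3 \cdot 6 = 18$)
$W{\left(T,o \right)} = -3$ ($W{\left(T,o \right)} = -5 + 2 = -3$)
$c{\left(k \right)} = -3 + \sqrt{-3 + k}$
$c{\left(216 \right)} - -803 = \left(-3 + \sqrt{-3 + 216}\right) - -803 = \left(-3 + \sqrt{213}\right) + 803 = 800 + \sqrt{213}$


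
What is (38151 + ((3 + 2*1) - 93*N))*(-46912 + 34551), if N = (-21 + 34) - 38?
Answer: -500385641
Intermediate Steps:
N = -25 (N = 13 - 38 = -25)
(38151 + ((3 + 2*1) - 93*N))*(-46912 + 34551) = (38151 + ((3 + 2*1) - 93*(-25)))*(-46912 + 34551) = (38151 + ((3 + 2) + 2325))*(-12361) = (38151 + (5 + 2325))*(-12361) = (38151 + 2330)*(-12361) = 40481*(-12361) = -500385641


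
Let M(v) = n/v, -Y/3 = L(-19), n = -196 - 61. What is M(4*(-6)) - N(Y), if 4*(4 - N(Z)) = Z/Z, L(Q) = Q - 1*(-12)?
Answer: 167/24 ≈ 6.9583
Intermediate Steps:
L(Q) = 12 + Q (L(Q) = Q + 12 = 12 + Q)
n = -257
Y = 21 (Y = -3*(12 - 19) = -3*(-7) = 21)
N(Z) = 15/4 (N(Z) = 4 - Z/(4*Z) = 4 - 1/4*1 = 4 - 1/4 = 15/4)
M(v) = -257/v
M(4*(-6)) - N(Y) = -257/(4*(-6)) - 1*15/4 = -257/(-24) - 15/4 = -257*(-1/24) - 15/4 = 257/24 - 15/4 = 167/24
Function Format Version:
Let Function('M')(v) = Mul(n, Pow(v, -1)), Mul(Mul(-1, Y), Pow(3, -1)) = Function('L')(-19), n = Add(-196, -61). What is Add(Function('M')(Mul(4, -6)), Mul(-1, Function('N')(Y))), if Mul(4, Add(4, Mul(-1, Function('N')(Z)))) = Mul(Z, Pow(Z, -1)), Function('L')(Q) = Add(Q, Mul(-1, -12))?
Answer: Rational(167, 24) ≈ 6.9583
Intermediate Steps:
Function('L')(Q) = Add(12, Q) (Function('L')(Q) = Add(Q, 12) = Add(12, Q))
n = -257
Y = 21 (Y = Mul(-3, Add(12, -19)) = Mul(-3, -7) = 21)
Function('N')(Z) = Rational(15, 4) (Function('N')(Z) = Add(4, Mul(Rational(-1, 4), Mul(Z, Pow(Z, -1)))) = Add(4, Mul(Rational(-1, 4), 1)) = Add(4, Rational(-1, 4)) = Rational(15, 4))
Function('M')(v) = Mul(-257, Pow(v, -1))
Add(Function('M')(Mul(4, -6)), Mul(-1, Function('N')(Y))) = Add(Mul(-257, Pow(Mul(4, -6), -1)), Mul(-1, Rational(15, 4))) = Add(Mul(-257, Pow(-24, -1)), Rational(-15, 4)) = Add(Mul(-257, Rational(-1, 24)), Rational(-15, 4)) = Add(Rational(257, 24), Rational(-15, 4)) = Rational(167, 24)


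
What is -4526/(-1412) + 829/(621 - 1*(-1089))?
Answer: 1113751/301815 ≈ 3.6902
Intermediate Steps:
-4526/(-1412) + 829/(621 - 1*(-1089)) = -4526*(-1/1412) + 829/(621 + 1089) = 2263/706 + 829/1710 = 1113751/301815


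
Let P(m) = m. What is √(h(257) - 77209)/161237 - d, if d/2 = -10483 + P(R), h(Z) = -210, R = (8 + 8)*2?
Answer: 20902 + I*√77419/161237 ≈ 20902.0 + 0.0017257*I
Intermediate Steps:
R = 32 (R = 16*2 = 32)
d = -20902 (d = 2*(-10483 + 32) = 2*(-10451) = -20902)
√(h(257) - 77209)/161237 - d = √(-210 - 77209)/161237 - 1*(-20902) = √(-77419)*(1/161237) + 20902 = (I*√77419)*(1/161237) + 20902 = I*√77419/161237 + 20902 = 20902 + I*√77419/161237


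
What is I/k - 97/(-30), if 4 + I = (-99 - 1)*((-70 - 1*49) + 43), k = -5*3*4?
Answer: -3701/30 ≈ -123.37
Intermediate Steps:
k = -60 (k = -15*4 = -60)
I = 7596 (I = -4 + (-99 - 1)*((-70 - 1*49) + 43) = -4 - 100*((-70 - 49) + 43) = -4 - 100*(-119 + 43) = -4 - 100*(-76) = -4 + 7600 = 7596)
I/k - 97/(-30) = 7596/(-60) - 97/(-30) = 7596*(-1/60) - 97*(-1/30) = -633/5 + 97/30 = -3701/30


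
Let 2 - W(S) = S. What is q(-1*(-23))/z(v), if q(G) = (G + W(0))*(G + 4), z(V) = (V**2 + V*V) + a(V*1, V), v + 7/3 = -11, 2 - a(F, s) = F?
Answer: 6075/3338 ≈ 1.8200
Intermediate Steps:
a(F, s) = 2 - F
W(S) = 2 - S
v = -40/3 (v = -7/3 - 11 = -40/3 ≈ -13.333)
z(V) = 2 - V + 2*V**2 (z(V) = (V**2 + V*V) + (2 - V) = (V**2 + V**2) + (2 - V) = 2*V**2 + (2 - V) = 2 - V + 2*V**2)
q(G) = (2 + G)*(4 + G) (q(G) = (G + (2 - 1*0))*(G + 4) = (G + (2 + 0))*(4 + G) = (G + 2)*(4 + G) = (2 + G)*(4 + G))
q(-1*(-23))/z(v) = (8 + (-1*(-23))**2 + 6*(-1*(-23)))/(2 - 1*(-40/3) + 2*(-40/3)**2) = (8 + 23**2 + 6*23)/(2 + 40/3 + 2*(1600/9)) = (8 + 529 + 138)/(2 + 40/3 + 3200/9) = 675/(3338/9) = 675*(9/3338) = 6075/3338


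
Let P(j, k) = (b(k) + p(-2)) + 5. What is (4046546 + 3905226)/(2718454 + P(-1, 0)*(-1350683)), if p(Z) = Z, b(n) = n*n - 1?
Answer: 1987943/4272 ≈ 465.34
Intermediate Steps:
b(n) = -1 + n² (b(n) = n² - 1 = -1 + n²)
P(j, k) = 2 + k² (P(j, k) = ((-1 + k²) - 2) + 5 = (-3 + k²) + 5 = 2 + k²)
(4046546 + 3905226)/(2718454 + P(-1, 0)*(-1350683)) = (4046546 + 3905226)/(2718454 + (2 + 0²)*(-1350683)) = 7951772/(2718454 + (2 + 0)*(-1350683)) = 7951772/(2718454 + 2*(-1350683)) = 7951772/(2718454 - 2701366) = 7951772/17088 = 7951772*(1/17088) = 1987943/4272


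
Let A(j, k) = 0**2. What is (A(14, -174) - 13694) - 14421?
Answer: -28115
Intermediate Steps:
A(j, k) = 0
(A(14, -174) - 13694) - 14421 = (0 - 13694) - 14421 = -13694 - 14421 = -28115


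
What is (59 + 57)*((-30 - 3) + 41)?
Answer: 928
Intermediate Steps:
(59 + 57)*((-30 - 3) + 41) = 116*(-33 + 41) = 116*8 = 928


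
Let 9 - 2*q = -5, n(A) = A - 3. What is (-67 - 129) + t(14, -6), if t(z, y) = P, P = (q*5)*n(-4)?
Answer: -441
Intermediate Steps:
n(A) = -3 + A
q = 7 (q = 9/2 - ½*(-5) = 9/2 + 5/2 = 7)
P = -245 (P = (7*5)*(-3 - 4) = 35*(-7) = -245)
t(z, y) = -245
(-67 - 129) + t(14, -6) = (-67 - 129) - 245 = -196 - 245 = -441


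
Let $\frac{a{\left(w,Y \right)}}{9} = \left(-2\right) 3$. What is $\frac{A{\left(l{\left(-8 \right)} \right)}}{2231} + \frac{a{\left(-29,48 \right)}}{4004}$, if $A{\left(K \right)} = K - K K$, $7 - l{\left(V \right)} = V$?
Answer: $- \frac{480657}{4466462} \approx -0.10761$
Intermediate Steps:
$l{\left(V \right)} = 7 - V$
$a{\left(w,Y \right)} = -54$ ($a{\left(w,Y \right)} = 9 \left(\left(-2\right) 3\right) = 9 \left(-6\right) = -54$)
$A{\left(K \right)} = K - K^{2}$
$\frac{A{\left(l{\left(-8 \right)} \right)}}{2231} + \frac{a{\left(-29,48 \right)}}{4004} = \frac{\left(7 - -8\right) \left(1 - \left(7 - -8\right)\right)}{2231} - \frac{54}{4004} = \left(7 + 8\right) \left(1 - \left(7 + 8\right)\right) \frac{1}{2231} - \frac{27}{2002} = 15 \left(1 - 15\right) \frac{1}{2231} - \frac{27}{2002} = 15 \left(-14\right) \frac{1}{2231} - \frac{27}{2002} = \left(-210\right) \frac{1}{2231} - \frac{27}{2002} = - \frac{210}{2231} - \frac{27}{2002} = - \frac{480657}{4466462}$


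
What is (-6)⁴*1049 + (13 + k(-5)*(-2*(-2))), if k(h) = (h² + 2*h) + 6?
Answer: 1359601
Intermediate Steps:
k(h) = 6 + h² + 2*h
(-6)⁴*1049 + (13 + k(-5)*(-2*(-2))) = (-6)⁴*1049 + (13 + (6 + (-5)² + 2*(-5))*(-2*(-2))) = 1296*1049 + (13 + (6 + 25 - 10)*4) = 1359504 + (13 + 21*4) = 1359504 + (13 + 84) = 1359504 + 97 = 1359601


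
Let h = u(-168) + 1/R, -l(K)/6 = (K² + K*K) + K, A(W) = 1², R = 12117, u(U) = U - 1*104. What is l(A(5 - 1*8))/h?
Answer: 218106/3295823 ≈ 0.066177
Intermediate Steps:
u(U) = -104 + U (u(U) = U - 104 = -104 + U)
A(W) = 1
l(K) = -12*K² - 6*K (l(K) = -6*((K² + K*K) + K) = -6*((K² + K²) + K) = -6*(2*K² + K) = -6*(K + 2*K²) = -12*K² - 6*K)
h = -3295823/12117 (h = (-104 - 168) + 1/12117 = -272 + 1/12117 = -3295823/12117 ≈ -272.00)
l(A(5 - 1*8))/h = (-6*1*(1 + 2*1))/(-3295823/12117) = -6*1*(1 + 2)*(-12117/3295823) = -6*1*3*(-12117/3295823) = -18*(-12117/3295823) = 218106/3295823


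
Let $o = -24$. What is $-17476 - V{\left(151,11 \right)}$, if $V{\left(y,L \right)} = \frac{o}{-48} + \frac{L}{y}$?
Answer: $- \frac{5277925}{302} \approx -17477.0$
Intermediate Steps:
$V{\left(y,L \right)} = \frac{1}{2} + \frac{L}{y}$ ($V{\left(y,L \right)} = - \frac{24}{-48} + \frac{L}{y} = \left(-24\right) \left(- \frac{1}{48}\right) + \frac{L}{y} = \frac{1}{2} + \frac{L}{y}$)
$-17476 - V{\left(151,11 \right)} = -17476 - \frac{11 + \frac{1}{2} \cdot 151}{151} = -17476 - \frac{11 + \frac{151}{2}}{151} = -17476 - \frac{1}{151} \cdot \frac{173}{2} = -17476 - \frac{173}{302} = - \frac{5277925}{302}$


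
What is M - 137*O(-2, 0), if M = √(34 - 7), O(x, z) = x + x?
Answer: 548 + 3*√3 ≈ 553.20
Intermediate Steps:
O(x, z) = 2*x
M = 3*√3 (M = √27 = 3*√3 ≈ 5.1962)
M - 137*O(-2, 0) = 3*√3 - 274*(-2) = 3*√3 - 137*(-4) = 3*√3 + 548 = 548 + 3*√3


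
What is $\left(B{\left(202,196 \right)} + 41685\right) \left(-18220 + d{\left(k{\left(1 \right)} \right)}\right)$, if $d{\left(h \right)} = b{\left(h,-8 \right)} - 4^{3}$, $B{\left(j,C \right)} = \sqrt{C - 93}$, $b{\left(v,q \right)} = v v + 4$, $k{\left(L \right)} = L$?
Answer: $-761960115 - 18279 \sqrt{103} \approx -7.6215 \cdot 10^{8}$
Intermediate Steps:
$b{\left(v,q \right)} = 4 + v^{2}$ ($b{\left(v,q \right)} = v^{2} + 4 = 4 + v^{2}$)
$B{\left(j,C \right)} = \sqrt{-93 + C}$
$d{\left(h \right)} = -60 + h^{2}$ ($d{\left(h \right)} = \left(4 + h^{2}\right) - 4^{3} = \left(4 + h^{2}\right) - 64 = -60 + h^{2}$)
$\left(B{\left(202,196 \right)} + 41685\right) \left(-18220 + d{\left(k{\left(1 \right)} \right)}\right) = \left(\sqrt{-93 + 196} + 41685\right) \left(-18220 - \left(60 - 1^{2}\right)\right) = \left(\sqrt{103} + 41685\right) \left(-18220 + \left(-60 + 1\right)\right) = \left(41685 + \sqrt{103}\right) \left(-18220 - 59\right) = \left(41685 + \sqrt{103}\right) \left(-18279\right) = -761960115 - 18279 \sqrt{103}$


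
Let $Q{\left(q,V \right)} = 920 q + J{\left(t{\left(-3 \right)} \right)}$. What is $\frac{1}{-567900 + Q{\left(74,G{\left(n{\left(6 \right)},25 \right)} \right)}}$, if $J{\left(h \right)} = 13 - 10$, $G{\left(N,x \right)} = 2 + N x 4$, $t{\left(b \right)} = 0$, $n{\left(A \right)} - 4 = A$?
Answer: $- \frac{1}{499817} \approx -2.0007 \cdot 10^{-6}$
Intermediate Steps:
$n{\left(A \right)} = 4 + A$
$G{\left(N,x \right)} = 2 + 4 N x$
$J{\left(h \right)} = 3$ ($J{\left(h \right)} = 13 - 10 = 3$)
$Q{\left(q,V \right)} = 3 + 920 q$ ($Q{\left(q,V \right)} = 920 q + 3 = 3 + 920 q$)
$\frac{1}{-567900 + Q{\left(74,G{\left(n{\left(6 \right)},25 \right)} \right)}} = \frac{1}{-567900 + \left(3 + 920 \cdot 74\right)} = \frac{1}{-567900 + \left(3 + 68080\right)} = \frac{1}{-567900 + 68083} = \frac{1}{-499817} = - \frac{1}{499817}$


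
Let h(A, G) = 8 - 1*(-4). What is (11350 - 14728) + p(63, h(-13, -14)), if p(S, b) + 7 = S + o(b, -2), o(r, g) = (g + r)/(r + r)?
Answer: -39859/12 ≈ -3321.6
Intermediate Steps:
o(r, g) = (g + r)/(2*r) (o(r, g) = (g + r)/((2*r)) = (g + r)*(1/(2*r)) = (g + r)/(2*r))
h(A, G) = 12 (h(A, G) = 8 + 4 = 12)
p(S, b) = -7 + S + (-2 + b)/(2*b) (p(S, b) = -7 + (S + (-2 + b)/(2*b)) = -7 + S + (-2 + b)/(2*b))
(11350 - 14728) + p(63, h(-13, -14)) = (11350 - 14728) + (-13/2 + 63 - 1/12) = -3378 + (-13/2 + 63 - 1*1/12) = -3378 + (-13/2 + 63 - 1/12) = -3378 + 677/12 = -39859/12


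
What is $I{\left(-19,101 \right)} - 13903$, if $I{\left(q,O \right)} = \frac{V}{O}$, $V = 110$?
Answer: $- \frac{1404093}{101} \approx -13902.0$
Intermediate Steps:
$I{\left(q,O \right)} = \frac{110}{O}$
$I{\left(-19,101 \right)} - 13903 = \frac{110}{101} - 13903 = - \frac{1404093}{101}$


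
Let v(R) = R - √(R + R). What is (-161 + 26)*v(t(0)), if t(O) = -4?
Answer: 540 + 270*I*√2 ≈ 540.0 + 381.84*I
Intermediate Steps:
v(R) = R - √2*√R (v(R) = R - √(2*R) = R - √2*√R)
(-161 + 26)*v(t(0)) = (-161 + 26)*(-4 - √2*√(-4)) = -135*(-4 - √2*2*I) = -135*(-4 - 2*I*√2) = 540 + 270*I*√2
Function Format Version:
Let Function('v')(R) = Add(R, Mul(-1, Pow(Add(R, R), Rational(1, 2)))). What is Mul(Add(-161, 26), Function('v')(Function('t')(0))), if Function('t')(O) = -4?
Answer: Add(540, Mul(270, I, Pow(2, Rational(1, 2)))) ≈ Add(540.00, Mul(381.84, I))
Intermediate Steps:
Function('v')(R) = Add(R, Mul(-1, Pow(2, Rational(1, 2)), Pow(R, Rational(1, 2)))) (Function('v')(R) = Add(R, Mul(-1, Pow(Mul(2, R), Rational(1, 2)))) = Add(R, Mul(-1, Mul(Pow(2, Rational(1, 2)), Pow(R, Rational(1, 2))))) = Add(R, Mul(-1, Pow(2, Rational(1, 2)), Pow(R, Rational(1, 2)))))
Mul(Add(-161, 26), Function('v')(Function('t')(0))) = Mul(Add(-161, 26), Add(-4, Mul(-1, Pow(2, Rational(1, 2)), Pow(-4, Rational(1, 2))))) = Mul(-135, Add(-4, Mul(-1, Pow(2, Rational(1, 2)), Mul(2, I)))) = Mul(-135, Add(-4, Mul(-2, I, Pow(2, Rational(1, 2))))) = Add(540, Mul(270, I, Pow(2, Rational(1, 2))))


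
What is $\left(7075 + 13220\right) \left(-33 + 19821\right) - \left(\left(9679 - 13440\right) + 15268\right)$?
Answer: $401585953$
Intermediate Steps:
$\left(7075 + 13220\right) \left(-33 + 19821\right) - \left(\left(9679 - 13440\right) + 15268\right) = 20295 \cdot 19788 - \left(-3761 + 15268\right) = 401597460 - 11507 = 401585953$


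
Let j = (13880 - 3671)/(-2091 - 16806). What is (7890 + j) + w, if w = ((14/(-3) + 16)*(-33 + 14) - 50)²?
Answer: 4438408547/56691 ≈ 78291.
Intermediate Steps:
j = -3403/6299 (j = 10209/(-18897) = 10209*(-1/18897) = -3403/6299 ≈ -0.54024)
w = 633616/9 (w = ((14*(-⅓) + 16)*(-19) - 50)² = ((-14/3 + 16)*(-19) - 50)² = ((34/3)*(-19) - 50)² = (-646/3 - 50)² = (-796/3)² = 633616/9 ≈ 70402.)
(7890 + j) + w = (7890 - 3403/6299) + 633616/9 = 49695707/6299 + 633616/9 = 4438408547/56691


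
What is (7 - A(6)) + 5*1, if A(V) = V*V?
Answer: -24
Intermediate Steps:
A(V) = V²
(7 - A(6)) + 5*1 = (7 - 1*6²) + 5*1 = (7 - 1*36) + 5 = (7 - 36) + 5 = -29 + 5 = -24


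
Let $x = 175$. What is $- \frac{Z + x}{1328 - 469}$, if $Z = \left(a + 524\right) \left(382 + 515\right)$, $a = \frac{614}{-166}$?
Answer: $- \frac{38751470}{71297} \approx -543.52$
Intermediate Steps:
$a = - \frac{307}{83}$ ($a = 614 \left(- \frac{1}{166}\right) = - \frac{307}{83} \approx -3.6988$)
$Z = \frac{38736945}{83}$ ($Z = \left(- \frac{307}{83} + 524\right) \left(382 + 515\right) = \frac{43185}{83} \cdot 897 = \frac{38736945}{83} \approx 4.6671 \cdot 10^{5}$)
$- \frac{Z + x}{1328 - 469} = - \frac{\frac{38736945}{83} + 175}{1328 - 469} = - \frac{38751470}{83 \cdot 859} = \left(-1\right) \frac{38751470}{71297} = - \frac{38751470}{71297}$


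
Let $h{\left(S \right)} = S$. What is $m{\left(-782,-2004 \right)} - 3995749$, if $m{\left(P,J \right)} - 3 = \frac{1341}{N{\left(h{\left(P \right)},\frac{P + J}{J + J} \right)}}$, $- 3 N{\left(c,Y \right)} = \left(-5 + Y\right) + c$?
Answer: $- \frac{6296308676138}{1575755} \approx -3.9957 \cdot 10^{6}$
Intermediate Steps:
$N{\left(c,Y \right)} = \frac{5}{3} - \frac{Y}{3} - \frac{c}{3}$ ($N{\left(c,Y \right)} = - \frac{\left(-5 + Y\right) + c}{3} = - \frac{-5 + Y + c}{3} = \frac{5}{3} - \frac{Y}{3} - \frac{c}{3}$)
$m{\left(P,J \right)} = 3 + \frac{1341}{\frac{5}{3} - \frac{P}{3} - \frac{J + P}{6 J}}$ ($m{\left(P,J \right)} = 3 + \frac{1341}{\frac{5}{3} - \frac{\left(P + J\right) \frac{1}{J + J}}{3} - \frac{P}{3}} = 3 + \frac{1341}{\frac{5}{3} - \frac{\left(J + P\right) \frac{1}{2 J}}{3} - \frac{P}{3}} = 3 + \frac{1341}{\frac{5}{3} - \frac{\frac{1}{2} \frac{1}{J} \left(J + P\right)}{3} - \frac{P}{3}} = 3 + \frac{1341}{\frac{5}{3} - \frac{J + P}{6 J} - \frac{P}{3}} = 3 + \frac{1341}{\frac{5}{3} - \frac{P}{3} - \frac{J + P}{6 J}}$)
$m{\left(-782,-2004 \right)} - 3995749 = \frac{3 \left(-782 - -5392764 + 2 \left(-2004\right) \left(-782\right)\right)}{-782 - -18036 + 2 \left(-2004\right) \left(-782\right)} - 3995749 = \frac{3 \left(-782 + 5392764 + 3134256\right)}{-782 + 18036 + 3134256} - 3995749 = 3 \cdot \frac{1}{3151510} \cdot 8526238 - 3995749 = \frac{12789357}{1575755} - 3995749 = - \frac{6296308676138}{1575755}$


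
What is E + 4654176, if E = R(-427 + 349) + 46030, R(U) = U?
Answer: 4700128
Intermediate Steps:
E = 45952 (E = (-427 + 349) + 46030 = -78 + 46030 = 45952)
E + 4654176 = 45952 + 4654176 = 4700128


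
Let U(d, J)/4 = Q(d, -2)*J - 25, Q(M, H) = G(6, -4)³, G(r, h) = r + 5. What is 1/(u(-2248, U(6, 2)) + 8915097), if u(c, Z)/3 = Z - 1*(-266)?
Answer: 1/8947539 ≈ 1.1176e-7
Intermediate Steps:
G(r, h) = 5 + r
Q(M, H) = 1331 (Q(M, H) = (5 + 6)³ = 11³ = 1331)
U(d, J) = -100 + 5324*J (U(d, J) = 4*(1331*J - 25) = 4*(-25 + 1331*J) = -100 + 5324*J)
u(c, Z) = 798 + 3*Z (u(c, Z) = 3*(Z - 1*(-266)) = 3*(Z + 266) = 3*(266 + Z) = 798 + 3*Z)
1/(u(-2248, U(6, 2)) + 8915097) = 1/((798 + 3*(-100 + 5324*2)) + 8915097) = 1/((798 + 3*(-100 + 10648)) + 8915097) = 1/((798 + 3*10548) + 8915097) = 1/((798 + 31644) + 8915097) = 1/(32442 + 8915097) = 1/8947539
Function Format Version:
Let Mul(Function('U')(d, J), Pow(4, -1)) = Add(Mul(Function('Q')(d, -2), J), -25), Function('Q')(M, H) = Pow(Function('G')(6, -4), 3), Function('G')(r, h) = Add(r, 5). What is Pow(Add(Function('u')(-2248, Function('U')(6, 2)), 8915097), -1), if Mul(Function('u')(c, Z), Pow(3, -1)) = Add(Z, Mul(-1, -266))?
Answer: Rational(1, 8947539) ≈ 1.1176e-7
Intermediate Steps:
Function('G')(r, h) = Add(5, r)
Function('Q')(M, H) = 1331 (Function('Q')(M, H) = Pow(Add(5, 6), 3) = Pow(11, 3) = 1331)
Function('U')(d, J) = Add(-100, Mul(5324, J)) (Function('U')(d, J) = Mul(4, Add(Mul(1331, J), -25)) = Mul(4, Add(-25, Mul(1331, J))) = Add(-100, Mul(5324, J)))
Function('u')(c, Z) = Add(798, Mul(3, Z)) (Function('u')(c, Z) = Mul(3, Add(Z, Mul(-1, -266))) = Mul(3, Add(Z, 266)) = Mul(3, Add(266, Z)) = Add(798, Mul(3, Z)))
Pow(Add(Function('u')(-2248, Function('U')(6, 2)), 8915097), -1) = Pow(Add(Add(798, Mul(3, Add(-100, Mul(5324, 2)))), 8915097), -1) = Pow(Add(Add(798, Mul(3, Add(-100, 10648))), 8915097), -1) = Pow(Add(Add(798, Mul(3, 10548)), 8915097), -1) = Pow(Add(Add(798, 31644), 8915097), -1) = Pow(Add(32442, 8915097), -1) = Pow(8947539, -1) = Rational(1, 8947539)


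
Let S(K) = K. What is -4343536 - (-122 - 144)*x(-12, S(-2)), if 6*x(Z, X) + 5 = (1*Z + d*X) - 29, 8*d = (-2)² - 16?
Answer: -13036327/3 ≈ -4.3454e+6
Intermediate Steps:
d = -3/2 (d = ((-2)² - 16)/8 = (4 - 16)/8 = (⅛)*(-12) = -3/2 ≈ -1.5000)
x(Z, X) = -17/3 - X/4 + Z/6 (x(Z, X) = -⅚ + ((1*Z - 3*X/2) - 29)/6 = -⅚ + ((Z - 3*X/2) - 29)/6 = -⅚ + (-29 + Z - 3*X/2)/6 = -⅚ + (-29/6 - X/4 + Z/6) = -17/3 - X/4 + Z/6)
-4343536 - (-122 - 144)*x(-12, S(-2)) = -4343536 - (-122 - 144)*(-17/3 - ¼*(-2) + (⅙)*(-12)) = -4343536 - (-266)*(-17/3 + ½ - 2) = -4343536 - (-266)*(-43)/6 = -4343536 - 1*5719/3 = -4343536 - 5719/3 = -13036327/3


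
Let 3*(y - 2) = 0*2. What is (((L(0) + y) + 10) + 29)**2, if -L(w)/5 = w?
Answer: 1681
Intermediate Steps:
L(w) = -5*w
y = 2 (y = 2 + (0*2)/3 = 2 + (1/3)*0 = 2 + 0 = 2)
(((L(0) + y) + 10) + 29)**2 = (((-5*0 + 2) + 10) + 29)**2 = (((0 + 2) + 10) + 29)**2 = ((2 + 10) + 29)**2 = (12 + 29)**2 = 41**2 = 1681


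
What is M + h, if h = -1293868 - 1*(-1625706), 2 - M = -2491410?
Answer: 2823250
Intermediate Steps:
M = 2491412 (M = 2 - 1*(-2491410) = 2 + 2491410 = 2491412)
h = 331838 (h = -1293868 + 1625706 = 331838)
M + h = 2491412 + 331838 = 2823250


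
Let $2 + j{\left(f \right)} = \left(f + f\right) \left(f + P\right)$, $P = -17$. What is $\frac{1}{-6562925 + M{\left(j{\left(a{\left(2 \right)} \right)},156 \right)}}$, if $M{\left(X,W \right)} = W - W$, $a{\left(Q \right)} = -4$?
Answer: $- \frac{1}{6562925} \approx -1.5237 \cdot 10^{-7}$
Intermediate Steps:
$j{\left(f \right)} = -2 + 2 f \left(-17 + f\right)$ ($j{\left(f \right)} = -2 + \left(f + f\right) \left(f - 17\right) = -2 + 2 f \left(-17 + f\right)$)
$M{\left(X,W \right)} = 0$
$\frac{1}{-6562925 + M{\left(j{\left(a{\left(2 \right)} \right)},156 \right)}} = \frac{1}{-6562925 + 0} = \frac{1}{-6562925} = - \frac{1}{6562925}$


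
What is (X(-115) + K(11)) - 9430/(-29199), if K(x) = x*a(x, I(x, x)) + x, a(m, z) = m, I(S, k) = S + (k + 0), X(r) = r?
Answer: 505813/29199 ≈ 17.323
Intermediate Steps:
I(S, k) = S + k
K(x) = x + x² (K(x) = x*x + x = x² + x = x + x²)
(X(-115) + K(11)) - 9430/(-29199) = (-115 + 11*(1 + 11)) - 9430/(-29199) = (-115 + 11*12) - 9430*(-1/29199) = (-115 + 132) + 9430/29199 = 17 + 9430/29199 = 505813/29199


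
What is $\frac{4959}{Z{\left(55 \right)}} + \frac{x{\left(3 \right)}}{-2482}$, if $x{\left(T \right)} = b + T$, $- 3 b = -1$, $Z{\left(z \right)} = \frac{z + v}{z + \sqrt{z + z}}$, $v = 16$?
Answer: $\frac{1015429280}{264333} + \frac{4959 \sqrt{110}}{71} \approx 4574.0$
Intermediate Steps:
$Z{\left(z \right)} = \frac{16 + z}{z + \sqrt{2} \sqrt{z}}$ ($Z{\left(z \right)} = \frac{z + 16}{z + \sqrt{z + z}} = \frac{16 + z}{z + \sqrt{2 z}} = \frac{16 + z}{z + \sqrt{2} \sqrt{z}}$)
$b = \frac{1}{3}$ ($b = \left(- \frac{1}{3}\right) \left(-1\right) = \frac{1}{3} \approx 0.33333$)
$x{\left(T \right)} = \frac{1}{3} + T$
$\frac{4959}{Z{\left(55 \right)}} + \frac{x{\left(3 \right)}}{-2482} = \frac{4959}{\frac{1}{55 + \sqrt{2} \sqrt{55}} \left(16 + 55\right)} + \frac{\frac{1}{3} + 3}{-2482} = \frac{4959}{\frac{1}{55 + \sqrt{110}} \cdot 71} + \frac{10}{3} \left(- \frac{1}{2482}\right) = \frac{4959}{71 \frac{1}{55 + \sqrt{110}}} - \frac{5}{3723} = 4959 \left(\frac{55}{71} + \frac{\sqrt{110}}{71}\right) - \frac{5}{3723} = \left(\frac{272745}{71} + \frac{4959 \sqrt{110}}{71}\right) - \frac{5}{3723} = \frac{1015429280}{264333} + \frac{4959 \sqrt{110}}{71}$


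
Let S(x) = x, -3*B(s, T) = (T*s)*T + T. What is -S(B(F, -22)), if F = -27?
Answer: -13090/3 ≈ -4363.3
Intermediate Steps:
B(s, T) = -T/3 - s*T²/3 (B(s, T) = -((T*s)*T + T)/3 = -(s*T² + T)/3 = -(T + s*T²)/3 = -T/3 - s*T²/3)
-S(B(F, -22)) = -(-1)*(-22)*(1 - 22*(-27))/3 = -(-1)*(-22)*(1 + 594)/3 = -(-1)*(-22)*595/3 = -1*13090/3 = -13090/3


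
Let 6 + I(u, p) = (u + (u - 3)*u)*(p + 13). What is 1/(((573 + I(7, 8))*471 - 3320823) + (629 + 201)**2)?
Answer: -1/2018681 ≈ -4.9537e-7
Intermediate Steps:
I(u, p) = -6 + (13 + p)*(u + u*(-3 + u)) (I(u, p) = -6 + (u + (u - 3)*u)*(p + 13) = -6 + (u + (-3 + u)*u)*(13 + p) = -6 + (u + u*(-3 + u))*(13 + p) = -6 + (13 + p)*(u + u*(-3 + u)))
1/(((573 + I(7, 8))*471 - 3320823) + (629 + 201)**2) = 1/(((573 + (-6 - 26*7 + 13*7**2 + 8*7**2 - 2*8*7))*471 - 3320823) + (629 + 201)**2) = 1/(((573 + (-6 - 182 + 13*49 + 8*49 - 112))*471 - 3320823) + 830**2) = 1/(((573 + (-6 - 182 + 637 + 392 - 112))*471 - 3320823) + 688900) = 1/(((573 + 729)*471 - 3320823) + 688900) = 1/((1302*471 - 3320823) + 688900) = 1/((613242 - 3320823) + 688900) = 1/(-2707581 + 688900) = 1/(-2018681) = -1/2018681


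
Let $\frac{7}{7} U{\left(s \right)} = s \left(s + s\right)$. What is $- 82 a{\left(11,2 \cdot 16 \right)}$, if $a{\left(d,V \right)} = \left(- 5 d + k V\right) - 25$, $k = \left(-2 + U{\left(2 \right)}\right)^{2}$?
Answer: $-87904$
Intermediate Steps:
$U{\left(s \right)} = 2 s^{2}$ ($U{\left(s \right)} = s \left(s + s\right) = s 2 s = 2 s^{2}$)
$k = 36$ ($k = \left(-2 + 2 \cdot 2^{2}\right)^{2} = \left(-2 + 2 \cdot 4\right)^{2} = \left(-2 + 8\right)^{2} = 6^{2} = 36$)
$a{\left(d,V \right)} = -25 - 5 d + 36 V$ ($a{\left(d,V \right)} = \left(- 5 d + 36 V\right) - 25 = -25 - 5 d + 36 V$)
$- 82 a{\left(11,2 \cdot 16 \right)} = - 82 \left(-25 - 55 + 36 \cdot 2 \cdot 16\right) = - 82 \left(-25 - 55 + 36 \cdot 32\right) = - 82 \left(-25 - 55 + 1152\right) = \left(-82\right) 1072 = -87904$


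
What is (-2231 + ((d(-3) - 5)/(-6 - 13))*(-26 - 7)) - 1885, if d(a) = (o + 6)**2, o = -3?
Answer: -78072/19 ≈ -4109.1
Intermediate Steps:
d(a) = 9 (d(a) = (-3 + 6)**2 = 3**2 = 9)
(-2231 + ((d(-3) - 5)/(-6 - 13))*(-26 - 7)) - 1885 = (-2231 + ((9 - 5)/(-6 - 13))*(-26 - 7)) - 1885 = (-2231 + (4/(-19))*(-33)) - 1885 = (-2231 + (4*(-1/19))*(-33)) - 1885 = (-2231 - 4/19*(-33)) - 1885 = (-2231 + 132/19) - 1885 = -42257/19 - 1885 = -78072/19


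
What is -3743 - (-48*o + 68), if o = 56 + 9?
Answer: -691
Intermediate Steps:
o = 65
-3743 - (-48*o + 68) = -3743 - (-48*65 + 68) = -3743 - (-3120 + 68) = -3743 - 1*(-3052) = -3743 + 3052 = -691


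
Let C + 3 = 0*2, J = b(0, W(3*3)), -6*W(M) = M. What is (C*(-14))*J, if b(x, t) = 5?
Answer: 210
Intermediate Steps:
W(M) = -M/6
J = 5
C = -3 (C = -3 + 0*2 = -3 + 0 = -3)
(C*(-14))*J = -3*(-14)*5 = 42*5 = 210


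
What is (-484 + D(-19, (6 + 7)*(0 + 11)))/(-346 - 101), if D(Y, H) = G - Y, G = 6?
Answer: 153/149 ≈ 1.0268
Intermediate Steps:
D(Y, H) = 6 - Y
(-484 + D(-19, (6 + 7)*(0 + 11)))/(-346 - 101) = (-484 + (6 - 1*(-19)))/(-346 - 101) = (-484 + (6 + 19))/(-447) = (-484 + 25)*(-1/447) = -459*(-1/447) = 153/149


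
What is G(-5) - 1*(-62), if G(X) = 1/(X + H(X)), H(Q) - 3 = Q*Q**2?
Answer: 7873/127 ≈ 61.992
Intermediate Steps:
H(Q) = 3 + Q**3 (H(Q) = 3 + Q*Q**2 = 3 + Q**3)
G(X) = 1/(3 + X + X**3) (G(X) = 1/(X + (3 + X**3)) = 1/(3 + X + X**3))
G(-5) - 1*(-62) = 1/(3 - 5 + (-5)**3) - 1*(-62) = 1/(3 - 5 - 125) + 62 = 1/(-127) + 62 = -1/127 + 62 = 7873/127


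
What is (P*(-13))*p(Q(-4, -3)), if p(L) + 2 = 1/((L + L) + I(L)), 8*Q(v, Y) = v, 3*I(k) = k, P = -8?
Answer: -2080/7 ≈ -297.14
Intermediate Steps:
I(k) = k/3
Q(v, Y) = v/8
p(L) = -2 + 3/(7*L) (p(L) = -2 + 1/((L + L) + L/3) = -2 + 1/(2*L + L/3) = -2 + 1/(7*L/3) = -2 + 3/(7*L))
(P*(-13))*p(Q(-4, -3)) = (-8*(-13))*(-2 + 3/(7*(((⅛)*(-4))))) = 104*(-2 + 3/(7*(-½))) = 104*(-2 + (3/7)*(-2)) = 104*(-2 - 6/7) = 104*(-20/7) = -2080/7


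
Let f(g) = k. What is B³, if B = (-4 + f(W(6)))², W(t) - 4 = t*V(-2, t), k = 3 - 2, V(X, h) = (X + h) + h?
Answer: 729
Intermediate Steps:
V(X, h) = X + 2*h
k = 1
W(t) = 4 + t*(-2 + 2*t)
f(g) = 1
B = 9 (B = (-4 + 1)² = (-3)² = 9)
B³ = 9³ = 729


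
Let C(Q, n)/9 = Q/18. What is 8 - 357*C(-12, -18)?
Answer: 2150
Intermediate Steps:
C(Q, n) = Q/2 (C(Q, n) = 9*(Q/18) = Q/2)
8 - 357*C(-12, -18) = 8 - 357*(-12)/2 = 8 - 357*(-6) = 8 + 2142 = 2150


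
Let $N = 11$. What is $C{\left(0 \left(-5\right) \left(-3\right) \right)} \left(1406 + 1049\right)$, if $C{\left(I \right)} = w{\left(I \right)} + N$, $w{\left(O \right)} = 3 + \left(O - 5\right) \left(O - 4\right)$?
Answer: $83470$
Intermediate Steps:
$w{\left(O \right)} = 3 + \left(-5 + O\right) \left(-4 + O\right)$ ($w{\left(O \right)} = 3 + \left(-5 + O\right) \left(O - 4\right) = 3 + \left(-5 + O\right) \left(-4 + O\right)$)
$C{\left(I \right)} = 34 + I^{2} - 9 I$ ($C{\left(I \right)} = \left(23 + I^{2} - 9 I\right) + 11 = 34 + I^{2} - 9 I$)
$C{\left(0 \left(-5\right) \left(-3\right) \right)} \left(1406 + 1049\right) = \left(34 + \left(0 \left(-5\right) \left(-3\right)\right)^{2} - 9 \cdot 0 \left(-5\right) \left(-3\right)\right) \left(1406 + 1049\right) = \left(34 + \left(0 \left(-3\right)\right)^{2} - 9 \cdot 0 \left(-3\right)\right) 2455 = \left(34 + 0^{2} - 0\right) 2455 = \left(34 + 0 + 0\right) 2455 = 34 \cdot 2455 = 83470$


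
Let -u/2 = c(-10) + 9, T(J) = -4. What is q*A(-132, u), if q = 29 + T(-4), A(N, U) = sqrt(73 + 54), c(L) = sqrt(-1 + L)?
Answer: 25*sqrt(127) ≈ 281.74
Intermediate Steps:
u = -18 - 2*I*sqrt(11) (u = -2*(sqrt(-1 - 10) + 9) = -2*(sqrt(-11) + 9) = -2*(I*sqrt(11) + 9) = -2*(9 + I*sqrt(11)) = -18 - 2*I*sqrt(11) ≈ -18.0 - 6.6332*I)
A(N, U) = sqrt(127)
q = 25 (q = 29 - 4 = 25)
q*A(-132, u) = 25*sqrt(127)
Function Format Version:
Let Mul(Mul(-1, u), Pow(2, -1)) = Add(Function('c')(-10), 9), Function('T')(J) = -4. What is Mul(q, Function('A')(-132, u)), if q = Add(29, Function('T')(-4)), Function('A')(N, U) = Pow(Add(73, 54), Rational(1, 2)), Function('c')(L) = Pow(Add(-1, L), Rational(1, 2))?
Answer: Mul(25, Pow(127, Rational(1, 2))) ≈ 281.74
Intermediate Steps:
u = Add(-18, Mul(-2, I, Pow(11, Rational(1, 2)))) (u = Mul(-2, Add(Pow(Add(-1, -10), Rational(1, 2)), 9)) = Mul(-2, Add(Pow(-11, Rational(1, 2)), 9)) = Mul(-2, Add(Mul(I, Pow(11, Rational(1, 2))), 9)) = Mul(-2, Add(9, Mul(I, Pow(11, Rational(1, 2))))) = Add(-18, Mul(-2, I, Pow(11, Rational(1, 2)))) ≈ Add(-18.000, Mul(-6.6332, I)))
Function('A')(N, U) = Pow(127, Rational(1, 2))
q = 25 (q = Add(29, -4) = 25)
Mul(q, Function('A')(-132, u)) = Mul(25, Pow(127, Rational(1, 2)))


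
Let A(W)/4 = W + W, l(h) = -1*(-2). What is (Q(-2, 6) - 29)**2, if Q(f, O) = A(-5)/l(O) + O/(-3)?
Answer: 2601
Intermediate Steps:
l(h) = 2
A(W) = 8*W (A(W) = 4*(W + W) = 4*(2*W) = 8*W)
Q(f, O) = -20 - O/3 (Q(f, O) = (8*(-5))/2 + O/(-3) = -40*1/2 + O*(-1/3) = -20 - O/3)
(Q(-2, 6) - 29)**2 = ((-20 - 1/3*6) - 29)**2 = ((-20 - 2) - 29)**2 = (-22 - 29)**2 = (-51)**2 = 2601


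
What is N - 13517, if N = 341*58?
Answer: 6261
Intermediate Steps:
N = 19778
N - 13517 = 19778 - 13517 = 6261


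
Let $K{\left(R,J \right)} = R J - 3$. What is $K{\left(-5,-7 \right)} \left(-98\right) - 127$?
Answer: $-3263$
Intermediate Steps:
$K{\left(R,J \right)} = -3 + J R$ ($K{\left(R,J \right)} = J R - 3 = -3 + J R$)
$K{\left(-5,-7 \right)} \left(-98\right) - 127 = \left(-3 - -35\right) \left(-98\right) - 127 = \left(-3 + 35\right) \left(-98\right) - 127 = 32 \left(-98\right) - 127 = -3136 - 127 = -3263$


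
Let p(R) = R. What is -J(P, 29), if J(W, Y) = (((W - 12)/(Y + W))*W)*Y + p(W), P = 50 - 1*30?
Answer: -5620/49 ≈ -114.69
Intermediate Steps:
P = 20 (P = 50 - 30 = 20)
J(W, Y) = W + W*Y*(-12 + W)/(W + Y) (J(W, Y) = (((W - 12)/(Y + W))*W)*Y + W = (((-12 + W)/(W + Y))*W)*Y + W = (W*(-12 + W)/(W + Y))*Y + W = W*Y*(-12 + W)/(W + Y) + W = W + W*Y*(-12 + W)/(W + Y))
-J(P, 29) = -20*(20 - 11*29 + 20*29)/(20 + 29) = -20*(20 - 319 + 580)/49 = -20*281/49 = -1*5620/49 = -5620/49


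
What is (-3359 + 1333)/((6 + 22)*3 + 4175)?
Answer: -2026/4259 ≈ -0.47570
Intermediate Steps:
(-3359 + 1333)/((6 + 22)*3 + 4175) = -2026/(28*3 + 4175) = -2026/(84 + 4175) = -2026/4259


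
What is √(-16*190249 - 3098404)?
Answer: 2*I*√1535597 ≈ 2478.4*I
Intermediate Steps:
√(-16*190249 - 3098404) = √(-3043984 - 3098404) = √(-6142388) = 2*I*√1535597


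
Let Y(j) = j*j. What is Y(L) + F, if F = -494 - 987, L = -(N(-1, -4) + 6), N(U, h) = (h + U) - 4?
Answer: -1472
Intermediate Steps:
N(U, h) = -4 + U + h (N(U, h) = (U + h) - 4 = -4 + U + h)
L = 3 (L = -((-4 - 1 - 4) + 6) = -(-9 + 6) = -1*(-3) = 3)
Y(j) = j²
F = -1481
Y(L) + F = 3² - 1481 = 9 - 1481 = -1472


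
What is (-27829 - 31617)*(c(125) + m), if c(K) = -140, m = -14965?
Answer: 897931830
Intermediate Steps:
(-27829 - 31617)*(c(125) + m) = (-27829 - 31617)*(-140 - 14965) = -59446*(-15105) = 897931830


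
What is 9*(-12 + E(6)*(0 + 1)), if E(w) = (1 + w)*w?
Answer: 270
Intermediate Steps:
E(w) = w*(1 + w)
9*(-12 + E(6)*(0 + 1)) = 9*(-12 + (6*(1 + 6))*(0 + 1)) = 9*(-12 + (6*7)*1) = 9*(-12 + 42*1) = 9*(-12 + 42) = 9*30 = 270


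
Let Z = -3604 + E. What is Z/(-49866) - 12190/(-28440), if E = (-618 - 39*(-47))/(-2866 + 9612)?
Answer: 19967012555/39862930266 ≈ 0.50089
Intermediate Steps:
E = 1215/6746 (E = (-618 + 1833)/6746 = 1215*(1/6746) = 1215/6746 ≈ 0.18011)
Z = -24311369/6746 (Z = -3604 + 1215/6746 = -24311369/6746 ≈ -3603.8)
Z/(-49866) - 12190/(-28440) = -24311369/6746/(-49866) - 12190/(-28440) = -24311369/6746*(-1/49866) - 12190*(-1/28440) = 24311369/336396036 + 1219/2844 = 19967012555/39862930266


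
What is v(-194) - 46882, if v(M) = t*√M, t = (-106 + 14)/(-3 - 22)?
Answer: -46882 + 92*I*√194/25 ≈ -46882.0 + 51.256*I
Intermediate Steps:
t = 92/25 (t = -92/(-25) = -92*(-1/25) = 92/25 ≈ 3.6800)
v(M) = 92*√M/25
v(-194) - 46882 = 92*√(-194)/25 - 46882 = 92*(I*√194)/25 - 46882 = 92*I*√194/25 - 46882 = -46882 + 92*I*√194/25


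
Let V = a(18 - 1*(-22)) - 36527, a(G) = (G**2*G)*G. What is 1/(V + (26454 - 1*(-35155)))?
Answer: 1/2585082 ≈ 3.8683e-7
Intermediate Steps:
a(G) = G**4 (a(G) = G**3*G = G**4)
V = 2523473 (V = (18 - 1*(-22))**4 - 36527 = (18 + 22)**4 - 36527 = 40**4 - 36527 = 2560000 - 36527 = 2523473)
1/(V + (26454 - 1*(-35155))) = 1/(2523473 + (26454 - 1*(-35155))) = 1/(2523473 + (26454 + 35155)) = 1/(2523473 + 61609) = 1/2585082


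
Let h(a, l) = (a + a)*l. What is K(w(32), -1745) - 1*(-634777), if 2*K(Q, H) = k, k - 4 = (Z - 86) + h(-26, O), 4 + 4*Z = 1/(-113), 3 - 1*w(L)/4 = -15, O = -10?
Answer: 574035931/904 ≈ 6.3500e+5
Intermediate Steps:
w(L) = 72 (w(L) = 12 - 4*(-15) = 12 + 60 = 72)
Z = -453/452 (Z = -1 + (¼)/(-113) = -1 + (¼)*(-1/113) = -1 - 1/452 = -453/452 ≈ -1.0022)
h(a, l) = 2*a*l (h(a, l) = (2*a)*l = 2*a*l)
k = 197523/452 (k = 4 + ((-453/452 - 86) + 2*(-26)*(-10)) = 4 + (-39325/452 + 520) = 4 + 195715/452 = 197523/452 ≈ 437.00)
K(Q, H) = 197523/904 (K(Q, H) = (½)*(197523/452) = 197523/904)
K(w(32), -1745) - 1*(-634777) = 197523/904 - 1*(-634777) = 197523/904 + 634777 = 574035931/904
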